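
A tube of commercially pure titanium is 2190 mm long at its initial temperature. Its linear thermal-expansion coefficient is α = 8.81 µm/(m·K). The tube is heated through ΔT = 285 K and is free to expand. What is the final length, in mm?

ΔL = α·L₀·ΔT = 8.81×10⁻⁶ × 2190 mm × 285.0 K = 5.50 mm.
L = L₀ + ΔL = 2190 + 5.50 = 2195.5 mm.

2195.5 mm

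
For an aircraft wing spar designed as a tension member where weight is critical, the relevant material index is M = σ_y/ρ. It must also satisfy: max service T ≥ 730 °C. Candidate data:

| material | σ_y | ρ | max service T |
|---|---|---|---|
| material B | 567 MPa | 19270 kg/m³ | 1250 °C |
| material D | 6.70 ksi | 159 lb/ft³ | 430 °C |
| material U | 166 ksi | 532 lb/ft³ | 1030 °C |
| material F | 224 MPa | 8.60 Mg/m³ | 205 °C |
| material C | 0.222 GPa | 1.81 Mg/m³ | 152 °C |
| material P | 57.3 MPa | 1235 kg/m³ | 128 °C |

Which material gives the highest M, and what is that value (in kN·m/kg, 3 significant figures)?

Screen on constraints: max service T ≥ 730 °C. Survivors: material B, material U.
Putting every candidate on a common basis:
  material B: σ_y = 567.0 MPa, ρ = 19270 kg/m³
  material U: σ_y = 1145 MPa, ρ = 8522 kg/m³
  material U: M = 134 kN·m/kg
  material B: M = 29.4 kN·m/kg
Highest index: material U.

material U, M = 134 kN·m/kg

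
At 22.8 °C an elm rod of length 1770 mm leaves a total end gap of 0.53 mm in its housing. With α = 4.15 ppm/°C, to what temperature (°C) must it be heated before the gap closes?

α·L₀·ΔT = 0.53 mm ⇒ ΔT = 0.53 / (4.15×10⁻⁶ × 1770.0) = 72.15 K.
T = 22.8 + 72.15 = 94.95 °C.

95.0 °C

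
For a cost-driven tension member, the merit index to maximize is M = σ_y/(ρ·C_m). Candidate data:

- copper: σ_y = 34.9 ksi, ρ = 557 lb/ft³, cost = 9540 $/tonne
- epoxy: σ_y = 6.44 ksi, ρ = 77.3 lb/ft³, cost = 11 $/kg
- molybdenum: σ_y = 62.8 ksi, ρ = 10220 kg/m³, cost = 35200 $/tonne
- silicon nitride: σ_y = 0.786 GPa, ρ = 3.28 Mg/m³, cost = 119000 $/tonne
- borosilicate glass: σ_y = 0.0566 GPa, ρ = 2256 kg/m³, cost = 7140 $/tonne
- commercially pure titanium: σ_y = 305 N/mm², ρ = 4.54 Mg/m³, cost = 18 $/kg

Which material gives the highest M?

Putting every candidate on a common basis:
  copper: σ_y = 240.6 MPa, ρ = 8922 kg/m³, cost = 9.540 $/kg
  epoxy: σ_y = 44.40 MPa, ρ = 1238 kg/m³, cost = 11.00 $/kg
  molybdenum: σ_y = 433.0 MPa, ρ = 10220 kg/m³, cost = 35.20 $/kg
  silicon nitride: σ_y = 786.0 MPa, ρ = 3280 kg/m³, cost = 119.0 $/kg
  borosilicate glass: σ_y = 56.60 MPa, ρ = 2256 kg/m³, cost = 7.140 $/kg
  commercially pure titanium: σ_y = 305.0 MPa, ρ = 4540 kg/m³, cost = 18.00 $/kg
  commercially pure titanium: M = 3.73 kN·m per $
  borosilicate glass: M = 3.51 kN·m per $
  epoxy: M = 3.26 kN·m per $
  copper: M = 2.83 kN·m per $
  silicon nitride: M = 2.01 kN·m per $
  molybdenum: M = 1.20 kN·m per $
Commercially pure titanium ranks first.

commercially pure titanium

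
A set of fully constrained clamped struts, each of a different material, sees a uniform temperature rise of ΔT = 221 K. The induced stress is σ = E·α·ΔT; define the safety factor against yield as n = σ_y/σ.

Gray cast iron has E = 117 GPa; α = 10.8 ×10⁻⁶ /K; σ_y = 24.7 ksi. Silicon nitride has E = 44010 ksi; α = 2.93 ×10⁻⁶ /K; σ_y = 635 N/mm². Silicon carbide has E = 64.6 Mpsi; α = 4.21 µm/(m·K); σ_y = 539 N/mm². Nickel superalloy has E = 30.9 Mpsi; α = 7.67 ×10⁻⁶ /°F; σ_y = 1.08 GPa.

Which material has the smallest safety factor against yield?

gray cast iron

In consistent units (E in GPa, α in ×10⁻⁶/K, σ_y in MPa):
  gray cast iron: E = 117.0, α = 10.8, σ_y = 170.3 → σ = 279 MPa, n = 0.610
  silicon nitride: E = 303.4, α = 2.93, σ_y = 635.0 → σ = 196 MPa, n = 3.23
  silicon carbide: E = 445.4, α = 4.21, σ_y = 539.0 → σ = 414 MPa, n = 1.30
  nickel superalloy: E = 213.0, α = 13.8, σ_y = 1080 → σ = 650 MPa, n = 1.66
The minimum is gray cast iron at n = 0.610.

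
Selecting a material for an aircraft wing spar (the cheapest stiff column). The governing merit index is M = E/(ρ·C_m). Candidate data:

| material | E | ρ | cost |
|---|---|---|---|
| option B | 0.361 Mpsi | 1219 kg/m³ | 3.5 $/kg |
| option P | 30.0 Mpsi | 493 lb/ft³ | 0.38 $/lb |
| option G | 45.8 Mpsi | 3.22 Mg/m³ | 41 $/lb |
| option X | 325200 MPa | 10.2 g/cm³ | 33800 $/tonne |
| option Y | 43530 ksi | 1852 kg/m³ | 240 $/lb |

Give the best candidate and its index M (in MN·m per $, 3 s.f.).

option P, M = 31.3 MN·m per $

In SI units:
  option B: E = 2.489 GPa, ρ = 1219 kg/m³, cost = 3.500 $/kg
  option P: E = 206.8 GPa, ρ = 7897 kg/m³, cost = 0.8377 $/kg
  option G: E = 315.8 GPa, ρ = 3220 kg/m³, cost = 90.39 $/kg
  option X: E = 325.2 GPa, ρ = 10200 kg/m³, cost = 33.80 $/kg
  option Y: E = 300.1 GPa, ρ = 1852 kg/m³, cost = 529.1 $/kg
  option P: M = 31.3 MN·m per $
  option G: M = 1.08 MN·m per $
  option X: M = 0.943 MN·m per $
  option B: M = 0.583 MN·m per $
  option Y: M = 0.306 MN·m per $
Option P ranks first.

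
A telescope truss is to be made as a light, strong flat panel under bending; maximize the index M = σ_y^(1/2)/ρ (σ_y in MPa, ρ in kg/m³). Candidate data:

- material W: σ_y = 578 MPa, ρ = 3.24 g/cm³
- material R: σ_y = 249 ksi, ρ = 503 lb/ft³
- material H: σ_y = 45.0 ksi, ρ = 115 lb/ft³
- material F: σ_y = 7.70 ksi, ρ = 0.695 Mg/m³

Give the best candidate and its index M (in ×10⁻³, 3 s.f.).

Putting every candidate on a common basis:
  material W: σ_y = 578.0 MPa, ρ = 3240 kg/m³
  material R: σ_y = 1717 MPa, ρ = 8057 kg/m³
  material H: σ_y = 310.3 MPa, ρ = 1842 kg/m³
  material F: σ_y = 53.09 MPa, ρ = 695.0 kg/m³
  material F: M = 10.5×10⁻³
  material H: M = 9.56×10⁻³
  material W: M = 7.42×10⁻³
  material R: M = 5.14×10⁻³
Material F ranks first.

material F, M = 10.5×10⁻³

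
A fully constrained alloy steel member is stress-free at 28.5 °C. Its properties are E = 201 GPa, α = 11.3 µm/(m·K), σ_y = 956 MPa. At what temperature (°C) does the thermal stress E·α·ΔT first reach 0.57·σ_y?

268 °C

E·α·ΔT = 544.9 MPa ⇒ ΔT = 544.9 / (201.0×10³ × 11.3×10⁻⁶) = 239.9 K.
T = 28.5 + 239.9 = 268.4 °C.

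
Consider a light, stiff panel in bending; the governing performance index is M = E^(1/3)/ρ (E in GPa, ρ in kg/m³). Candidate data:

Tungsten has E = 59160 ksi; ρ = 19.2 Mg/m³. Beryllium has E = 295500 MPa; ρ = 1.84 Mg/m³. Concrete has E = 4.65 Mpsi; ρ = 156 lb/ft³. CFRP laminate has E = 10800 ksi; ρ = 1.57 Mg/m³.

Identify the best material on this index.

beryllium

Putting every candidate on a common basis:
  tungsten: E = 407.9 GPa, ρ = 19200 kg/m³
  beryllium: E = 295.5 GPa, ρ = 1840 kg/m³
  concrete: E = 32.06 GPa, ρ = 2499 kg/m³
  CFRP laminate: E = 74.46 GPa, ρ = 1570 kg/m³
  beryllium: M = 3.62×10⁻³
  CFRP laminate: M = 2.68×10⁻³
  concrete: M = 1.27×10⁻³
  tungsten: M = 0.386×10⁻³
Beryllium ranks first.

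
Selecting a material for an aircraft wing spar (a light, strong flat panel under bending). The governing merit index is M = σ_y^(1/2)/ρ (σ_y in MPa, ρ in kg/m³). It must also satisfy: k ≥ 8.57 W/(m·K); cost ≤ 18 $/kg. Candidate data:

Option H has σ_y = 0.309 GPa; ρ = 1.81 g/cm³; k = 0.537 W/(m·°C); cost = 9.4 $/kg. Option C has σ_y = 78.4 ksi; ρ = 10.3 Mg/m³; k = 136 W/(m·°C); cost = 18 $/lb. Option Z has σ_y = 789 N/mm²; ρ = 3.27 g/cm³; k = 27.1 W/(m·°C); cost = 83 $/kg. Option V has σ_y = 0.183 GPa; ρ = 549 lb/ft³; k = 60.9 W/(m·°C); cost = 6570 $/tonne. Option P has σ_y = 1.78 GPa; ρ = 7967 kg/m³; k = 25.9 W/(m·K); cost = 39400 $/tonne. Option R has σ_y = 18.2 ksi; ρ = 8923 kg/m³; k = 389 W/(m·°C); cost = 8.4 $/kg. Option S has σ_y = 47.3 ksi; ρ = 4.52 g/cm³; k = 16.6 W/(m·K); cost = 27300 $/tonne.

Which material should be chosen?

option V

Screen on constraints: k ≥ 8.57 W/(m·K); cost ≤ 18 $/kg. Survivors: option V, option R.
Putting every candidate on a common basis:
  option V: σ_y = 183.0 MPa, ρ = 8794 kg/m³
  option R: σ_y = 125.5 MPa, ρ = 8923 kg/m³
  option V: M = 1.54×10⁻³
  option R: M = 1.26×10⁻³
Highest index: option V.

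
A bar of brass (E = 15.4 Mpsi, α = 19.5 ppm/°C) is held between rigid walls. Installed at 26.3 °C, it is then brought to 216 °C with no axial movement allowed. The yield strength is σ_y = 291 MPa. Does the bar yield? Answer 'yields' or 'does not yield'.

E = 15.4 Mpsi = 106.2 GPa.
ΔT = 189.7 K. Constrained thermal stress σ = E·α·ΔT = 106.2×10³ MPa × 19.5×10⁻⁶ × 189.7 = 393 MPa (compressive).
Compare to σ_y = 291 MPa: σ ≥ σ_y, so it yields.

yields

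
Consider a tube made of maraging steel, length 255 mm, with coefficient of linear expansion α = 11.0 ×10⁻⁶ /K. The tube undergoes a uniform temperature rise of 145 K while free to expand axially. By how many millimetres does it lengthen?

ΔL = α·L₀·ΔT = 11.0×10⁻⁶ × 255 mm × 145.0 K = 0.407 mm.

0.407 mm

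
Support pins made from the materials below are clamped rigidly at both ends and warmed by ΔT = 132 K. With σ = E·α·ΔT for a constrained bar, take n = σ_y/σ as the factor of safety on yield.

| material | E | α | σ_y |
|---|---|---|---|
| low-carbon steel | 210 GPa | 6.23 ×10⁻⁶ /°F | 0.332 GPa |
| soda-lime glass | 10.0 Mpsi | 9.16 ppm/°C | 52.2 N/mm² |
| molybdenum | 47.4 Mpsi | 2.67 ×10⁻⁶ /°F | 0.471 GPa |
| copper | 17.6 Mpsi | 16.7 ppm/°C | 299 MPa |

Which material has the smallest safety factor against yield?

Converting E to GPa, α to ×10⁻⁶/K, σ_y to MPa, then σ and n for each:
  low-carbon steel: E = 210.0, α = 11.2, σ_y = 332.0 → σ = 311 MPa, n = 1.07
  soda-lime glass: E = 68.95, α = 9.16, σ_y = 52.20 → σ = 83.4 MPa, n = 0.626
  molybdenum: E = 326.8, α = 4.81, σ_y = 471.0 → σ = 207 MPa, n = 2.27
  copper: E = 121.3, α = 16.7, σ_y = 299.0 → σ = 267 MPa, n = 1.12
Soda-lime glass has the lowest safety factor, n = 0.626.

soda-lime glass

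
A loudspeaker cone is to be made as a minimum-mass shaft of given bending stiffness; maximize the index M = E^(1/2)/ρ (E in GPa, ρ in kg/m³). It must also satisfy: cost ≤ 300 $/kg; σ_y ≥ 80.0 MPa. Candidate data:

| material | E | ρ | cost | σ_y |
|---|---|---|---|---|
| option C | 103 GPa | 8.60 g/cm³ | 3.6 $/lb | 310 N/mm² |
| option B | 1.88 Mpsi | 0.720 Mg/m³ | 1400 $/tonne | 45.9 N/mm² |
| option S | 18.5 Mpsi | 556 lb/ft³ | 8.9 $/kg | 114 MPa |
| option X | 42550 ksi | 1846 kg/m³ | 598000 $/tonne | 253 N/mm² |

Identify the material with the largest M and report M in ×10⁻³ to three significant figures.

option S, M = 1.27×10⁻³

Screen on constraints: cost ≤ 300 $/kg; σ_y ≥ 80.0 MPa. Survivors: option C, option S.
After converting to SI:
  option C: E = 103.0 GPa, ρ = 8600 kg/m³
  option S: E = 127.6 GPa, ρ = 8906 kg/m³
  option S: M = 1.27×10⁻³
  option C: M = 1.18×10⁻³
The maximum is for option S.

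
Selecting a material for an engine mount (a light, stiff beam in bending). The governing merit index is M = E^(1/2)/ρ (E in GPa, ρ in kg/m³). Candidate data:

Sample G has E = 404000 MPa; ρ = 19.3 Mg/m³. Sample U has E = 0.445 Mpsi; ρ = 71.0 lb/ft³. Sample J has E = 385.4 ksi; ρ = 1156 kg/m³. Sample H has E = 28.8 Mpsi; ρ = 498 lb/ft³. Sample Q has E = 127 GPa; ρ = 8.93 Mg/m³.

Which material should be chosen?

After converting to SI:
  sample G: E = 404.0 GPa, ρ = 19300 kg/m³
  sample U: E = 3.068 GPa, ρ = 1137 kg/m³
  sample J: E = 2.657 GPa, ρ = 1156 kg/m³
  sample H: E = 198.6 GPa, ρ = 7977 kg/m³
  sample Q: E = 127.0 GPa, ρ = 8930 kg/m³
  sample H: M = 1.77×10⁻³
  sample U: M = 1.54×10⁻³
  sample J: M = 1.41×10⁻³
  sample Q: M = 1.26×10⁻³
  sample G: M = 1.04×10⁻³
Sample H has the largest M.

sample H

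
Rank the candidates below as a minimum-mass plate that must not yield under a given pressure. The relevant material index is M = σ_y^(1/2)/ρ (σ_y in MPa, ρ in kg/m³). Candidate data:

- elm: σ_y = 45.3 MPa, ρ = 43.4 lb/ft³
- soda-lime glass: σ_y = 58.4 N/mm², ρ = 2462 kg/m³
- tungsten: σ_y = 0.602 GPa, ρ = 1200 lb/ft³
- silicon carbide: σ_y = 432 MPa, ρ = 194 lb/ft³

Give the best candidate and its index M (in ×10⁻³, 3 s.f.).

elm, M = 9.68×10⁻³

Putting every candidate on a common basis:
  elm: σ_y = 45.30 MPa, ρ = 695.2 kg/m³
  soda-lime glass: σ_y = 58.40 MPa, ρ = 2462 kg/m³
  tungsten: σ_y = 602.0 MPa, ρ = 19220 kg/m³
  silicon carbide: σ_y = 432.0 MPa, ρ = 3108 kg/m³
  elm: M = 9.68×10⁻³
  silicon carbide: M = 6.69×10⁻³
  soda-lime glass: M = 3.10×10⁻³
  tungsten: M = 1.28×10⁻³
Highest index: elm.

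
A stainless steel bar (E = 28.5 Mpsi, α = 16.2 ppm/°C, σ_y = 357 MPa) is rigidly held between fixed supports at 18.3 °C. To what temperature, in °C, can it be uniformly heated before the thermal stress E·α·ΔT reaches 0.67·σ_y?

E = 28.5 Mpsi = 196.5 GPa.
E·α·ΔT = 239.2 MPa ⇒ ΔT = 239.2 / (196.5×10³ × 16.2×10⁻⁶) = 75.14 K.
T = 18.3 + 75.14 = 93.44 °C.

93.4 °C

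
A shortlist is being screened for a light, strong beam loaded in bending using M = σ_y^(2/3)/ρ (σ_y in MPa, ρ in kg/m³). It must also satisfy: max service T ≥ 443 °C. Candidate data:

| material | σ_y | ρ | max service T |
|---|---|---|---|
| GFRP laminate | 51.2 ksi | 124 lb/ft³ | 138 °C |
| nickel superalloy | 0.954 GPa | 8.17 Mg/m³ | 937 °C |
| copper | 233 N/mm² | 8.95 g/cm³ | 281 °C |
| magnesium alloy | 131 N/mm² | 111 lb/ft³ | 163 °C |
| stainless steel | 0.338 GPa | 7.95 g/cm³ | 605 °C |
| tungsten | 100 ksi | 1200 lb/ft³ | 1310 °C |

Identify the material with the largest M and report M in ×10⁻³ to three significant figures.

nickel superalloy, M = 11.9×10⁻³

Screen on constraints: max service T ≥ 443 °C. Survivors: nickel superalloy, stainless steel, tungsten.
Putting every candidate on a common basis:
  nickel superalloy: σ_y = 954.0 MPa, ρ = 8170 kg/m³
  stainless steel: σ_y = 338.0 MPa, ρ = 7950 kg/m³
  tungsten: σ_y = 689.5 MPa, ρ = 19220 kg/m³
  nickel superalloy: M = 11.9×10⁻³
  stainless steel: M = 6.10×10⁻³
  tungsten: M = 4.06×10⁻³
Nickel superalloy ranks first.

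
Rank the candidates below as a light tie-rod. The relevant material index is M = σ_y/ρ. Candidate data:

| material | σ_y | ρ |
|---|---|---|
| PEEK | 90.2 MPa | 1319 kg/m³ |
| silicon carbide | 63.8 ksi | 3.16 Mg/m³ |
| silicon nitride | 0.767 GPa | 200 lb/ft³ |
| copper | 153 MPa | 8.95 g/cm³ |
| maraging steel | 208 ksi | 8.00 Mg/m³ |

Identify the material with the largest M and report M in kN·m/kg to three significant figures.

silicon nitride, M = 239 kN·m/kg

In SI units:
  PEEK: σ_y = 90.20 MPa, ρ = 1319 kg/m³
  silicon carbide: σ_y = 439.9 MPa, ρ = 3160 kg/m³
  silicon nitride: σ_y = 767.0 MPa, ρ = 3204 kg/m³
  copper: σ_y = 153.0 MPa, ρ = 8950 kg/m³
  maraging steel: σ_y = 1434 MPa, ρ = 8000 kg/m³
  silicon nitride: M = 239 kN·m/kg
  maraging steel: M = 179 kN·m/kg
  silicon carbide: M = 139 kN·m/kg
  PEEK: M = 68.4 kN·m/kg
  copper: M = 17.1 kN·m/kg
Silicon nitride ranks first.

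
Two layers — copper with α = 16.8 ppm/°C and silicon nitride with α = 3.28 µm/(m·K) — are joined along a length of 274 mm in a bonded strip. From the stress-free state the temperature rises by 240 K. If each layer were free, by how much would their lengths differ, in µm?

889 µm

Δα = |16.8 − 3.28|×10⁻⁶/K = 13.5×10⁻⁶/K.
ΔL_mismatch = Δα·L·ΔT = 13.5×10⁻⁶ × 274.0 mm × 240.0 K = 889 µm.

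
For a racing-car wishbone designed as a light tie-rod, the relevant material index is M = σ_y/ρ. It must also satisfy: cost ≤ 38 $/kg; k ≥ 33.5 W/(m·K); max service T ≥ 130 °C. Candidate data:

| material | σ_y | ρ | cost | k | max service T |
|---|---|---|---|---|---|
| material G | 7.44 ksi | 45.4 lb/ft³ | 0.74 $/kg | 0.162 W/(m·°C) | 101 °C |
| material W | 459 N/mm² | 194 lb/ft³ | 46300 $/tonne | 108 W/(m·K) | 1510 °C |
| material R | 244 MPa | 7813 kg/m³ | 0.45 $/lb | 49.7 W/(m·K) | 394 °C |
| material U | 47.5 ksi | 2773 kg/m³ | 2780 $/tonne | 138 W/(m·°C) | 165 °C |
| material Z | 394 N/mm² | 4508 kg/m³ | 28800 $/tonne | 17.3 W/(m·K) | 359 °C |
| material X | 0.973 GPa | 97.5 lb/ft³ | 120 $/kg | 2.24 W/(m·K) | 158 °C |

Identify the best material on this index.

Screen on constraints: cost ≤ 38 $/kg; k ≥ 33.5 W/(m·K); max service T ≥ 130 °C. Survivors: material R, material U.
In SI units:
  material R: σ_y = 244.0 MPa, ρ = 7813 kg/m³
  material U: σ_y = 327.5 MPa, ρ = 2773 kg/m³
  material U: M = 118 kN·m/kg
  material R: M = 31.2 kN·m/kg
Material U has the largest M.

material U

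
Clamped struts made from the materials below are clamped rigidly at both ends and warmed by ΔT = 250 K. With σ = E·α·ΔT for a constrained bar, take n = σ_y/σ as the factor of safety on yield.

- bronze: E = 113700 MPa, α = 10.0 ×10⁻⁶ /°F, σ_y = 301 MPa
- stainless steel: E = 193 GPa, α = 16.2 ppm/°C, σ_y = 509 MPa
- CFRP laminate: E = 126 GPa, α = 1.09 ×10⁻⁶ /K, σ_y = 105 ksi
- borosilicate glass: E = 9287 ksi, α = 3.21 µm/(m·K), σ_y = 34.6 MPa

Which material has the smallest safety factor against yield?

bronze

In consistent units (E in GPa, α in ×10⁻⁶/K, σ_y in MPa):
  bronze: E = 113.7, α = 18.0, σ_y = 301.0 → σ = 512 MPa, n = 0.588
  stainless steel: E = 193.0, α = 16.2, σ_y = 509.0 → σ = 782 MPa, n = 0.651
  CFRP laminate: E = 126.0, α = 1.09, σ_y = 723.9 → σ = 34.3 MPa, n = 21.1
  borosilicate glass: E = 64.03, α = 3.21, σ_y = 34.60 → σ = 51.4 MPa, n = 0.673
The minimum is bronze at n = 0.588.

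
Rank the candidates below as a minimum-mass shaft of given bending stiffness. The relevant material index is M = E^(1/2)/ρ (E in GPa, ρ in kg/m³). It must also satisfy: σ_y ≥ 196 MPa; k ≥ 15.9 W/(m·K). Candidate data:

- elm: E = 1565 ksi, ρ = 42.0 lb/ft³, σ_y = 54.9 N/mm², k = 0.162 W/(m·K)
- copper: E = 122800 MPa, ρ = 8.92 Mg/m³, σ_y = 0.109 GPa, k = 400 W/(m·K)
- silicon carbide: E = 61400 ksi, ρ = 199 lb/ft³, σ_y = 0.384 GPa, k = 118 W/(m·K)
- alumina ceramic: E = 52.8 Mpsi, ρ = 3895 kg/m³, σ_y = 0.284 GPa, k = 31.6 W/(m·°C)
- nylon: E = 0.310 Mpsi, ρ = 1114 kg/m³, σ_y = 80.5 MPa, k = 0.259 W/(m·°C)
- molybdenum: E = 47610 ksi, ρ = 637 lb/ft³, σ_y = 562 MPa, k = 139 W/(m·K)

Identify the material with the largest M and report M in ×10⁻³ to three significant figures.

Screen on constraints: σ_y ≥ 196 MPa; k ≥ 15.9 W/(m·K). Survivors: silicon carbide, alumina ceramic, molybdenum.
After converting to SI:
  silicon carbide: E = 423.3 GPa, ρ = 3188 kg/m³
  alumina ceramic: E = 364.0 GPa, ρ = 3895 kg/m³
  molybdenum: E = 328.3 GPa, ρ = 10200 kg/m³
  silicon carbide: M = 6.45×10⁻³
  alumina ceramic: M = 4.90×10⁻³
  molybdenum: M = 1.78×10⁻³
Silicon carbide has the largest M.

silicon carbide, M = 6.45×10⁻³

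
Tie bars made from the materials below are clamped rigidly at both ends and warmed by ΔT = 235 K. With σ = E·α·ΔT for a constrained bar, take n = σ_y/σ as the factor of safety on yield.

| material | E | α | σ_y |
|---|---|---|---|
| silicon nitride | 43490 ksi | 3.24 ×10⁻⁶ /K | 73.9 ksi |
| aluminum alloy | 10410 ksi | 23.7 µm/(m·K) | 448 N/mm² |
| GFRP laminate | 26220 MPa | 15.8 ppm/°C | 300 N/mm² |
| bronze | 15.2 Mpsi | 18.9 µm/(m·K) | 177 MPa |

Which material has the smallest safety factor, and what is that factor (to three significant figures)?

Converting E to GPa, α to ×10⁻⁶/K, σ_y to MPa, then σ and n for each:
  silicon nitride: E = 299.9, α = 3.24, σ_y = 509.5 → σ = 228 MPa, n = 2.23
  aluminum alloy: E = 71.77, α = 23.7, σ_y = 448.0 → σ = 400 MPa, n = 1.12
  GFRP laminate: E = 26.22, α = 15.8, σ_y = 300.0 → σ = 97.4 MPa, n = 3.08
  bronze: E = 104.8, α = 18.9, σ_y = 177.0 → σ = 465 MPa, n = 0.380
Bronze has the lowest safety factor, n = 0.380.

bronze, n = 0.380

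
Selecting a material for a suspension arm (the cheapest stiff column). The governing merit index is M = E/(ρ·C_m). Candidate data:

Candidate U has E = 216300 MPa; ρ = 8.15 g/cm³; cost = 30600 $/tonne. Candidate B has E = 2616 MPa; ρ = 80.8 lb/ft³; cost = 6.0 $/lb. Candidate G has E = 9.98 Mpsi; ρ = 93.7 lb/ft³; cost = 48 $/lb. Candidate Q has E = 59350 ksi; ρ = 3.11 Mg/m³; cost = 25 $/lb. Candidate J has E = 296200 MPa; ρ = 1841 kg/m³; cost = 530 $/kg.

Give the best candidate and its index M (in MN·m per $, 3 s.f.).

Convert each candidate to consistent units, then evaluate M:
  candidate U: E = 216.3 GPa, ρ = 8150 kg/m³, cost = 30.60 $/kg
  candidate B: E = 2.616 GPa, ρ = 1294 kg/m³, cost = 13.23 $/kg
  candidate G: E = 68.81 GPa, ρ = 1501 kg/m³, cost = 105.8 $/kg
  candidate Q: E = 409.2 GPa, ρ = 3110 kg/m³, cost = 55.11 $/kg
  candidate J: E = 296.2 GPa, ρ = 1841 kg/m³, cost = 530.0 $/kg
  candidate Q: M = 2.39 MN·m per $
  candidate U: M = 0.867 MN·m per $
  candidate G: M = 0.433 MN·m per $
  candidate J: M = 0.304 MN·m per $
  candidate B: M = 0.153 MN·m per $
Highest index: candidate Q.

candidate Q, M = 2.39 MN·m per $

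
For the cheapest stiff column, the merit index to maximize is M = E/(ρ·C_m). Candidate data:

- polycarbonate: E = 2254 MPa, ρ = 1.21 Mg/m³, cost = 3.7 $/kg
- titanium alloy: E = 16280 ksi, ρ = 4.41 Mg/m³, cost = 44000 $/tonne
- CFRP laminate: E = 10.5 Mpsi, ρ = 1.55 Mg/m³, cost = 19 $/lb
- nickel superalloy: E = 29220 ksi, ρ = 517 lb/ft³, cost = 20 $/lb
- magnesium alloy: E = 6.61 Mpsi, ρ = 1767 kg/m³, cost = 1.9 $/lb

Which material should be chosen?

magnesium alloy

Putting every candidate on a common basis:
  polycarbonate: E = 2.254 GPa, ρ = 1210 kg/m³, cost = 3.700 $/kg
  titanium alloy: E = 112.2 GPa, ρ = 4410 kg/m³, cost = 44.00 $/kg
  CFRP laminate: E = 72.39 GPa, ρ = 1550 kg/m³, cost = 41.89 $/kg
  nickel superalloy: E = 201.5 GPa, ρ = 8282 kg/m³, cost = 44.09 $/kg
  magnesium alloy: E = 45.57 GPa, ρ = 1767 kg/m³, cost = 4.189 $/kg
  magnesium alloy: M = 6.16 MN·m per $
  CFRP laminate: M = 1.12 MN·m per $
  titanium alloy: M = 0.578 MN·m per $
  nickel superalloy: M = 0.552 MN·m per $
  polycarbonate: M = 0.503 MN·m per $
The maximum is for magnesium alloy.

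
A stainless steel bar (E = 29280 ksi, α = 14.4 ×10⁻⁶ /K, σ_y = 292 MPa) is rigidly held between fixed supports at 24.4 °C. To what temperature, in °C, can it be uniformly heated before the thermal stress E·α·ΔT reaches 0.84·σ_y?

E = 29280 ksi = 201.9 GPa.
E·α·ΔT = 245.3 MPa ⇒ ΔT = 245.3 / (201.9×10³ × 14.4×10⁻⁶) = 84.37 K.
T = 24.4 + 84.37 = 108.8 °C.

109 °C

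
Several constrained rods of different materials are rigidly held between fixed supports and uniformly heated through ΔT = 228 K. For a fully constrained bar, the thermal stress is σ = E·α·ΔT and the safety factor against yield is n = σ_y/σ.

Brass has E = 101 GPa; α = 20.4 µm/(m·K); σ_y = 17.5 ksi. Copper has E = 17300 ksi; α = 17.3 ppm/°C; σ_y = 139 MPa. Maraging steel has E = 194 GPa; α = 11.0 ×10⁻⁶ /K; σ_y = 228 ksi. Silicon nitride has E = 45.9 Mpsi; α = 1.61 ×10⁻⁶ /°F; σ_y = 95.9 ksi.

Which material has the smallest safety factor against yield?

brass

In consistent units (E in GPa, α in ×10⁻⁶/K, σ_y in MPa):
  brass: E = 101.0, α = 20.4, σ_y = 120.7 → σ = 470 MPa, n = 0.257
  copper: E = 119.3, α = 17.3, σ_y = 139.0 → σ = 470 MPa, n = 0.295
  maraging steel: E = 194.0, α = 11.0, σ_y = 1572 → σ = 487 MPa, n = 3.23
  silicon nitride: E = 316.5, α = 2.90, σ_y = 661.2 → σ = 209 MPa, n = 3.16
Smallest n: brass with n = 0.257.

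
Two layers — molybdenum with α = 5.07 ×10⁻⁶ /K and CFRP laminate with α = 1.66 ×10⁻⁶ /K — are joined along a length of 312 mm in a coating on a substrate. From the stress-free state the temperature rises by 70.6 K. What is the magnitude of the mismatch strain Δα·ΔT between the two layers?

Δα = |5.07 − 1.66|×10⁻⁶/K = 3.41×10⁻⁶/K.
Mismatch strain = Δα·ΔT = 3.41×10⁻⁶ × 70.6 = 2.41×10⁻⁴.

2.41×10⁻⁴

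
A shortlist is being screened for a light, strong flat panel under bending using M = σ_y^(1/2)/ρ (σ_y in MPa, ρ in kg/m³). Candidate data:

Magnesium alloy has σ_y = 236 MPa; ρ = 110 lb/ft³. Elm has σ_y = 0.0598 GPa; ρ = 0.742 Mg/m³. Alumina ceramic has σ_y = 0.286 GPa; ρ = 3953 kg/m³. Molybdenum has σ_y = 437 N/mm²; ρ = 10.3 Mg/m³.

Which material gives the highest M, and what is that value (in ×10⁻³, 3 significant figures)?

Convert each candidate to consistent units, then evaluate M:
  magnesium alloy: σ_y = 236.0 MPa, ρ = 1762 kg/m³
  elm: σ_y = 59.80 MPa, ρ = 742.0 kg/m³
  alumina ceramic: σ_y = 286.0 MPa, ρ = 3953 kg/m³
  molybdenum: σ_y = 437.0 MPa, ρ = 10300 kg/m³
  elm: M = 10.4×10⁻³
  magnesium alloy: M = 8.72×10⁻³
  alumina ceramic: M = 4.28×10⁻³
  molybdenum: M = 2.03×10⁻³
Elm has the largest M.

elm, M = 10.4×10⁻³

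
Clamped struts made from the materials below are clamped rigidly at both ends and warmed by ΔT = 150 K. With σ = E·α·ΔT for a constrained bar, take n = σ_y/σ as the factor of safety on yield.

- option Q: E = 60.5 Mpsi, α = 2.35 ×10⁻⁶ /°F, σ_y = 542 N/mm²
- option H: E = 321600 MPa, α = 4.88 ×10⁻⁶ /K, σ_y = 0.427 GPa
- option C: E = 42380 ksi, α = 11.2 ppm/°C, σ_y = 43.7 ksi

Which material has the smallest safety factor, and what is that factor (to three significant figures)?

With everything in SI (GPa, ×10⁻⁶/K, MPa):
  option Q: E = 417.1, α = 4.23, σ_y = 542.0 → σ = 265 MPa, n = 2.05
  option H: E = 321.6, α = 4.88, σ_y = 427.0 → σ = 235 MPa, n = 1.81
  option C: E = 292.2, α = 11.2, σ_y = 301.3 → σ = 491 MPa, n = 0.614
The minimum is option C at n = 0.614.

option C, n = 0.614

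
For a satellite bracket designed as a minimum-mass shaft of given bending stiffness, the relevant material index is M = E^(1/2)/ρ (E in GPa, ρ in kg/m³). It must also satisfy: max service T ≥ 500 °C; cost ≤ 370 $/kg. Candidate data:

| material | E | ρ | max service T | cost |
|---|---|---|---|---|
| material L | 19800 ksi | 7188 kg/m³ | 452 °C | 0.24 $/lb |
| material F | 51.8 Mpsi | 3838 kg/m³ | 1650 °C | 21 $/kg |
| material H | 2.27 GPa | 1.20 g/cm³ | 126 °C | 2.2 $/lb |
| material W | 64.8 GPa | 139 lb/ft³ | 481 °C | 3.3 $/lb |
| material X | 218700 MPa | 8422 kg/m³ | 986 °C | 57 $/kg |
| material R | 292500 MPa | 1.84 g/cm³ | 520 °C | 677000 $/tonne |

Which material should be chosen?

material F

Screen on constraints: max service T ≥ 500 °C; cost ≤ 370 $/kg. Survivors: material F, material X.
Putting every candidate on a common basis:
  material F: E = 357.1 GPa, ρ = 3838 kg/m³
  material X: E = 218.7 GPa, ρ = 8422 kg/m³
  material F: M = 4.92×10⁻³
  material X: M = 1.76×10⁻³
Material F has the largest M.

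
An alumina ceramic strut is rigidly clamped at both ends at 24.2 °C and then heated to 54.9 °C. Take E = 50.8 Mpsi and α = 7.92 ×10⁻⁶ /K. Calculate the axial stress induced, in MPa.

85.2 MPa

E = 50.8 Mpsi = 350.3 GPa.
ΔT = 30.70 K. Constrained thermal stress σ = E·α·ΔT = 350.3×10³ MPa × 7.92×10⁻⁶ × 30.70 = 85.2 MPa (compressive).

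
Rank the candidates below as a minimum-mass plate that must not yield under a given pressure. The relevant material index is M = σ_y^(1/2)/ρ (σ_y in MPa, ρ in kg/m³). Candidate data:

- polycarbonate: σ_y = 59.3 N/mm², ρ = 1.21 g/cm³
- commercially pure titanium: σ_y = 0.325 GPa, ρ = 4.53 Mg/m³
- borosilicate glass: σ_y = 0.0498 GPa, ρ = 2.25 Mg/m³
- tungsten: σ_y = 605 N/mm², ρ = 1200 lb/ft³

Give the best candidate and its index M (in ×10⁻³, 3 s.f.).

polycarbonate, M = 6.36×10⁻³

Normalizing units and computing the index:
  polycarbonate: σ_y = 59.30 MPa, ρ = 1210 kg/m³
  commercially pure titanium: σ_y = 325.0 MPa, ρ = 4530 kg/m³
  borosilicate glass: σ_y = 49.80 MPa, ρ = 2250 kg/m³
  tungsten: σ_y = 605.0 MPa, ρ = 19220 kg/m³
  polycarbonate: M = 6.36×10⁻³
  commercially pure titanium: M = 3.98×10⁻³
  borosilicate glass: M = 3.14×10⁻³
  tungsten: M = 1.28×10⁻³
Polycarbonate has the largest M.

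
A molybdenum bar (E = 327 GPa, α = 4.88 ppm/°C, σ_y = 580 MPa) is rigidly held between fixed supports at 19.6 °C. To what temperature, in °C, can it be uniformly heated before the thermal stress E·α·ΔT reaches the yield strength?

E·α·ΔT = 580.0 MPa ⇒ ΔT = 580.0 / (327.0×10³ × 4.88×10⁻⁶) = 363.5 K.
T = 19.6 + 363.5 = 383.1 °C.

383 °C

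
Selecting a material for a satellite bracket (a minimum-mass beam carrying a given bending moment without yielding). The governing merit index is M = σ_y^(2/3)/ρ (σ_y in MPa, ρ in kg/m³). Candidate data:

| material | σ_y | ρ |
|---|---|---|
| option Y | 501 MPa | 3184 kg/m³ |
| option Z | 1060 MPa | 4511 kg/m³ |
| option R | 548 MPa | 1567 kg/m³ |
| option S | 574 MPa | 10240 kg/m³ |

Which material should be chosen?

Computing M directly (units already consistent):
  option R: M = 42.7×10⁻³
  option Z: M = 23.0×10⁻³
  option Y: M = 19.8×10⁻³
  option S: M = 6.74×10⁻³
Option R ranks first.

option R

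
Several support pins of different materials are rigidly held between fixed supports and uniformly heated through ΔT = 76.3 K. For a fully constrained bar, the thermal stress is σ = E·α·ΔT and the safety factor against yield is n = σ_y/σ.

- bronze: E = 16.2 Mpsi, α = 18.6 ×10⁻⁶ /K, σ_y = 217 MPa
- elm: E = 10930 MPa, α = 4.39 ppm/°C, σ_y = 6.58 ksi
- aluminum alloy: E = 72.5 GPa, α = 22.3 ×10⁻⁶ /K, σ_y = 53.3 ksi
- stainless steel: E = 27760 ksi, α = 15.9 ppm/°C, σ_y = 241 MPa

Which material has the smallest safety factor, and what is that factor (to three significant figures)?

With everything in SI (GPa, ×10⁻⁶/K, MPa):
  bronze: E = 111.7, α = 18.6, σ_y = 217.0 → σ = 159 MPa, n = 1.37
  elm: E = 10.93, α = 4.39, σ_y = 45.37 → σ = 3.66 MPa, n = 12.4
  aluminum alloy: E = 72.50, α = 22.3, σ_y = 367.5 → σ = 123 MPa, n = 2.98
  stainless steel: E = 191.4, α = 15.9, σ_y = 241.0 → σ = 232 MPa, n = 1.04
The minimum is stainless steel at n = 1.04.

stainless steel, n = 1.04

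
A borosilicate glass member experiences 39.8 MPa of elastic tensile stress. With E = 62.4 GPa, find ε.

6.38×10⁻⁴

ε = σ/E = 39.8 / 62400 = 6.38×10⁻⁴.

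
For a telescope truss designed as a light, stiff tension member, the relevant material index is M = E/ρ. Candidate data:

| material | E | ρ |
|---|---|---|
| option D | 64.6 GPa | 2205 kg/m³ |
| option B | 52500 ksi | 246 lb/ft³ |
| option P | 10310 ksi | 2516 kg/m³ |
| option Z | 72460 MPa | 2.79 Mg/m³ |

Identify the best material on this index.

After converting to SI:
  option D: E = 64.60 GPa, ρ = 2205 kg/m³
  option B: E = 362.0 GPa, ρ = 3941 kg/m³
  option P: E = 71.08 GPa, ρ = 2516 kg/m³
  option Z: E = 72.46 GPa, ρ = 2790 kg/m³
  option B: M = 91.9 MN·m/kg
  option D: M = 29.3 MN·m/kg
  option P: M = 28.3 MN·m/kg
  option Z: M = 26.0 MN·m/kg
Option B ranks first.

option B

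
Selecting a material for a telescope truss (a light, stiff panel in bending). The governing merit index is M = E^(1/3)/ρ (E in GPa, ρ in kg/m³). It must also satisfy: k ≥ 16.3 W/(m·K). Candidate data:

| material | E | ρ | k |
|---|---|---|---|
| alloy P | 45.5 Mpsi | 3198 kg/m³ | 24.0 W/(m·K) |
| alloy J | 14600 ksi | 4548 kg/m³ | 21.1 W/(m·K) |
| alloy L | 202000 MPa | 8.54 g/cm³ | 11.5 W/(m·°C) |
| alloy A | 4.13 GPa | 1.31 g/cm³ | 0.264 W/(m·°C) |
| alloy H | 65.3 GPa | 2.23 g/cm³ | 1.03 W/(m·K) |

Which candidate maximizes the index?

Screen on constraints: k ≥ 16.3 W/(m·K). Survivors: alloy P, alloy J.
Putting every candidate on a common basis:
  alloy P: E = 313.7 GPa, ρ = 3198 kg/m³
  alloy J: E = 100.7 GPa, ρ = 4548 kg/m³
  alloy P: M = 2.12×10⁻³
  alloy J: M = 1.02×10⁻³
Alloy P ranks first.

alloy P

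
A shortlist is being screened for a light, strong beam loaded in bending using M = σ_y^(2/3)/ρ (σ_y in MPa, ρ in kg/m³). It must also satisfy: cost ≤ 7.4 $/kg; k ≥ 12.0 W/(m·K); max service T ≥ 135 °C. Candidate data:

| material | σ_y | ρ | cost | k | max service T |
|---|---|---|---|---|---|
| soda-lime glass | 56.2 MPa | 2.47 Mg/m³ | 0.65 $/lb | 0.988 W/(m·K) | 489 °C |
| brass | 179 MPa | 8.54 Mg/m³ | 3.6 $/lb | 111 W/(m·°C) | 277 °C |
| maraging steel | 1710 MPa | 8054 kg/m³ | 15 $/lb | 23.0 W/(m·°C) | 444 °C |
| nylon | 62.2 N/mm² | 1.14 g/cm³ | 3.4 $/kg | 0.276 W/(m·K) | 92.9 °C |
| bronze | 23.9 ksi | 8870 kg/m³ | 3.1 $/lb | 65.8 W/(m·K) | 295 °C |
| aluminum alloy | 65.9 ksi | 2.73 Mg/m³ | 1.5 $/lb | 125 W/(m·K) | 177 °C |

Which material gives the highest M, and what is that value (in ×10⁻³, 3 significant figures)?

aluminum alloy, M = 21.6×10⁻³

Screen on constraints: cost ≤ 7.4 $/kg; k ≥ 12.0 W/(m·K); max service T ≥ 135 °C. Survivors: bronze, aluminum alloy.
Putting every candidate on a common basis:
  bronze: σ_y = 164.8 MPa, ρ = 8870 kg/m³
  aluminum alloy: σ_y = 454.4 MPa, ρ = 2730 kg/m³
  aluminum alloy: M = 21.6×10⁻³
  bronze: M = 3.39×10⁻³
The maximum is for aluminum alloy.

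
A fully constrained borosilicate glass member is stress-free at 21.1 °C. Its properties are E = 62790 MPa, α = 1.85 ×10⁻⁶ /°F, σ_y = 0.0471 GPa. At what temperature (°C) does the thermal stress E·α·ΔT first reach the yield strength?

246 °C

E = 62790 MPa = 62.79 GPa.
α = 1.85×10⁻⁶/°F × 9/5 = 3.33×10⁻⁶/K.
σ_y = 0.0471 GPa = 47.10 MPa.
E·α·ΔT = 47.10 MPa ⇒ ΔT = 47.10 / (62.79×10³ × 3.33×10⁻⁶) = 225.3 K.
T = 21.1 + 225.3 = 246.4 °C.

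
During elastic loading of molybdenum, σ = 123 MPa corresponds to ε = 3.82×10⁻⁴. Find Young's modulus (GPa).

322 GPa

E = σ/ε = 123 MPa / 3.82×10⁻⁴ = 322000 MPa = 322 GPa.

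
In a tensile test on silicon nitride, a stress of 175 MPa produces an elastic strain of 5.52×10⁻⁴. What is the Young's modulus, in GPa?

317 GPa

E = σ/ε = 175 MPa / 5.52×10⁻⁴ = 317000 MPa = 317 GPa.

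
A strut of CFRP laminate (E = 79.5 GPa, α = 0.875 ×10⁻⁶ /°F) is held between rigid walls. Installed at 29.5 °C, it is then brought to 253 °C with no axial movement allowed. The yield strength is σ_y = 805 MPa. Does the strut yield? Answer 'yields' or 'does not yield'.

α = 0.875×10⁻⁶/°F × 9/5 = 1.57×10⁻⁶/K.
ΔT = 223.5 K. Constrained thermal stress σ = E·α·ΔT = 79.50×10³ MPa × 1.57×10⁻⁶ × 223.5 = 28.0 MPa (compressive).
Compare to σ_y = 805 MPa: σ < σ_y, so it does not yield.

does not yield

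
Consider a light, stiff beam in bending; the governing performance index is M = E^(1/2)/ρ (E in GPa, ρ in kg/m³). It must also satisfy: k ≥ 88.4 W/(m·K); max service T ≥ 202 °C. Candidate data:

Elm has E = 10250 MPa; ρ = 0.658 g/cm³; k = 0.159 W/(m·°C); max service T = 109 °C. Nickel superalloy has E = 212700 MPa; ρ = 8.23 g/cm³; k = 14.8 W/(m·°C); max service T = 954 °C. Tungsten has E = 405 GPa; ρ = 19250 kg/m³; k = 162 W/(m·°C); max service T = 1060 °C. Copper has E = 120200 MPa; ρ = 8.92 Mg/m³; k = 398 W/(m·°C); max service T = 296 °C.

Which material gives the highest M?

Screen on constraints: k ≥ 88.4 W/(m·K); max service T ≥ 202 °C. Survivors: tungsten, copper.
In SI units:
  tungsten: E = 405.0 GPa, ρ = 19250 kg/m³
  copper: E = 120.2 GPa, ρ = 8920 kg/m³
  copper: M = 1.23×10⁻³
  tungsten: M = 1.05×10⁻³
Highest index: copper.

copper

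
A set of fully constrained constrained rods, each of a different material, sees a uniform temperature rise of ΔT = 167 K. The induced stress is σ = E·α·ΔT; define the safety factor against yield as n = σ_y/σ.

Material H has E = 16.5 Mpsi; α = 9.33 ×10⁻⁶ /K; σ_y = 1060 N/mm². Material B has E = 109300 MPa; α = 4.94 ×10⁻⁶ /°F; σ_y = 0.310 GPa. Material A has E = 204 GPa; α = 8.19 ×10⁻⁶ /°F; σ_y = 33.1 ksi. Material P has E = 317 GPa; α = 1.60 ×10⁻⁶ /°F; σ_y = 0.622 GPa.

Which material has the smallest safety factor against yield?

material A

In consistent units (E in GPa, α in ×10⁻⁶/K, σ_y in MPa):
  material H: E = 113.8, α = 9.33, σ_y = 1060 → σ = 177 MPa, n = 5.98
  material B: E = 109.3, α = 8.89, σ_y = 310.0 → σ = 162 MPa, n = 1.91
  material A: E = 204.0, α = 14.7, σ_y = 228.2 → σ = 502 MPa, n = 0.454
  material P: E = 317.0, α = 2.88, σ_y = 622.0 → σ = 152 MPa, n = 4.08
Smallest n: material A with n = 0.454.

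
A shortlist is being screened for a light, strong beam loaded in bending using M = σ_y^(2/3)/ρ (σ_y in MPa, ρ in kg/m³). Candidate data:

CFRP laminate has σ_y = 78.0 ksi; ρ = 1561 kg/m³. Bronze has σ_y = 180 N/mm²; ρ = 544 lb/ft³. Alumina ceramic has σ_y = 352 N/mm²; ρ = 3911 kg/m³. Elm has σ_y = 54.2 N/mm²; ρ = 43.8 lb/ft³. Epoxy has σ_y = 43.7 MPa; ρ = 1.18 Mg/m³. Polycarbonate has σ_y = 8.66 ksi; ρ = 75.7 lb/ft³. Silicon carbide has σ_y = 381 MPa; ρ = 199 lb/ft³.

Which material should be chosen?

CFRP laminate

In SI units:
  CFRP laminate: σ_y = 537.8 MPa, ρ = 1561 kg/m³
  bronze: σ_y = 180.0 MPa, ρ = 8714 kg/m³
  alumina ceramic: σ_y = 352.0 MPa, ρ = 3911 kg/m³
  elm: σ_y = 54.20 MPa, ρ = 701.6 kg/m³
  epoxy: σ_y = 43.70 MPa, ρ = 1180 kg/m³
  polycarbonate: σ_y = 59.71 MPa, ρ = 1213 kg/m³
  silicon carbide: σ_y = 381.0 MPa, ρ = 3188 kg/m³
  CFRP laminate: M = 42.4×10⁻³
  elm: M = 20.4×10⁻³
  silicon carbide: M = 16.5×10⁻³
  alumina ceramic: M = 12.7×10⁻³
  polycarbonate: M = 12.6×10⁻³
  epoxy: M = 10.5×10⁻³
  bronze: M = 3.66×10⁻³
The maximum is for CFRP laminate.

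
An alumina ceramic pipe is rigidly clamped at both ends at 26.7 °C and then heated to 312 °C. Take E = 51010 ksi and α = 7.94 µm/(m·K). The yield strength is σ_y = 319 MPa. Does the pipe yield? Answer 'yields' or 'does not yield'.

yields

E = 51010 ksi = 351.7 GPa.
ΔT = 285.3 K. Constrained thermal stress σ = E·α·ΔT = 351.7×10³ MPa × 7.94×10⁻⁶ × 285.3 = 797 MPa (compressive).
Compare to σ_y = 319 MPa: σ ≥ σ_y, so it yields.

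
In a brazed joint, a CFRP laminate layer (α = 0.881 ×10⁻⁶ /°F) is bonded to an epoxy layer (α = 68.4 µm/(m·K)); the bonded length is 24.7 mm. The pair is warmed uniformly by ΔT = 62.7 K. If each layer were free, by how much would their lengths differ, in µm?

103 µm

CFRP laminate: α = 0.881×10⁻⁶/°F × 9/5 = 1.59×10⁻⁶/K.
Δα = |1.59 − 68.4|×10⁻⁶/K = 66.8×10⁻⁶/K.
ΔL_mismatch = Δα·L·ΔT = 66.8×10⁻⁶ × 24.7 mm × 62.7 K = 103 µm.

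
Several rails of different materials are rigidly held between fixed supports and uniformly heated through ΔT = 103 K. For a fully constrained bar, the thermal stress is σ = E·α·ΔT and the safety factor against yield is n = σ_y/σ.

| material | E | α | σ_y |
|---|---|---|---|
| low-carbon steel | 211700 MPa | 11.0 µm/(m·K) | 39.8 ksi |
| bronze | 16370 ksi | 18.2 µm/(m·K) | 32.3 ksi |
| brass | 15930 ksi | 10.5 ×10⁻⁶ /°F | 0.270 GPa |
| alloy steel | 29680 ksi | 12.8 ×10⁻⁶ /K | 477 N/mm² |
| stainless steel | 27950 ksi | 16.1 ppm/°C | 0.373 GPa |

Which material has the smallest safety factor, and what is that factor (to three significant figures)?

bronze, n = 1.05

In consistent units (E in GPa, α in ×10⁻⁶/K, σ_y in MPa):
  low-carbon steel: E = 211.7, α = 11.0, σ_y = 274.4 → σ = 240 MPa, n = 1.14
  bronze: E = 112.9, α = 18.2, σ_y = 222.7 → σ = 212 MPa, n = 1.05
  brass: E = 109.8, α = 18.9, σ_y = 270.0 → σ = 214 MPa, n = 1.26
  alloy steel: E = 204.6, α = 12.8, σ_y = 477.0 → σ = 270 MPa, n = 1.77
  stainless steel: E = 192.7, α = 16.1, σ_y = 373.0 → σ = 320 MPa, n = 1.17
Bronze has the lowest safety factor, n = 1.05.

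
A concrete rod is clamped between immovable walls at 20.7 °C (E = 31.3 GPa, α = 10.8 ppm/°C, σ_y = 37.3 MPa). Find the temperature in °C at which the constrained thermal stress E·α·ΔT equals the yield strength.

131 °C

E·α·ΔT = 37.30 MPa ⇒ ΔT = 37.30 / (31.30×10³ × 10.8×10⁻⁶) = 110.3 K.
T = 20.7 + 110.3 = 131.0 °C.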